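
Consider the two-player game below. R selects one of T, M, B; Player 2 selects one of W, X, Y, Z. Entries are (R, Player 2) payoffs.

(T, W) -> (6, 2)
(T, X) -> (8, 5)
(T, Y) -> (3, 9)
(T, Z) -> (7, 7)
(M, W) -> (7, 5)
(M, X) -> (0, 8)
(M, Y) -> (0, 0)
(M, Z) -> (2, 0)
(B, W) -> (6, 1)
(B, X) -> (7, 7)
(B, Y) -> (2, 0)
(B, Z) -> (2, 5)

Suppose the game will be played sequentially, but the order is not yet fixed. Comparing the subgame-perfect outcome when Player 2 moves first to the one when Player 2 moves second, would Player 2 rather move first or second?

If R leads: Player 2's best replies are T→Y, M→X, B→X; R's induced payoffs 3, 0, 7; outcome (B, X), payoffs (7, 7).
If Player 2 leads: R's best replies are W→M, X→T, Y→T, Z→T; Player 2's induced payoffs 5, 5, 9, 7; outcome (T, Y), payoffs (3, 9).
Player 2 gets 9 moving first and 7 moving second, so Player 2 prefers to move first.

first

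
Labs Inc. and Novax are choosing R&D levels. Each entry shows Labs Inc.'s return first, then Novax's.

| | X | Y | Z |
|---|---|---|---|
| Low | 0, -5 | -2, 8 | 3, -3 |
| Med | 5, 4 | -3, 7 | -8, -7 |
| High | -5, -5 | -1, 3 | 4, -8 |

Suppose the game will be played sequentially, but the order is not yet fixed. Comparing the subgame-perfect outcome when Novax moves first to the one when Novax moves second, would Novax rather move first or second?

If Labs Inc. leads: Novax's best replies are Low→Y, Med→Y, High→Y; Labs Inc.'s induced payoffs -2, -3, -1; outcome (High, Y), payoffs (-1, 3).
If Novax leads: Labs Inc.'s best replies are X→Med, Y→High, Z→High; Novax's induced payoffs 4, 3, -8; outcome (Med, X), payoffs (5, 4).
Novax gets 4 moving first and 3 moving second, so Novax prefers to move first.

first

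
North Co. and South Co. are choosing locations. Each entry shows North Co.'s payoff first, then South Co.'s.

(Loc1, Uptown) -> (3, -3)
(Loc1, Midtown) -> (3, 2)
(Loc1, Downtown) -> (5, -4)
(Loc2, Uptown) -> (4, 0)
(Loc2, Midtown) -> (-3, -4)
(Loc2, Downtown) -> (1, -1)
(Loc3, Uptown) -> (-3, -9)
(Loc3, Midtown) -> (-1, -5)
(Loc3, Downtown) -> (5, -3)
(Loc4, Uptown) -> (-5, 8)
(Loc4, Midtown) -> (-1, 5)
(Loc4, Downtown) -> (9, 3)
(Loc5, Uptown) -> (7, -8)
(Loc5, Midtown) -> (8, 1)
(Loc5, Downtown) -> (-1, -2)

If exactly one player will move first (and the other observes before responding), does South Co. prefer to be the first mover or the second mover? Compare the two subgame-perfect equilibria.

If North Co. leads: South Co.'s best replies are Loc1→Midtown, Loc2→Uptown, Loc3→Downtown, Loc4→Uptown, Loc5→Midtown; North Co.'s induced payoffs 3, 4, 5, -5, 8; outcome (Loc5, Midtown), payoffs (8, 1).
If South Co. leads: North Co.'s best replies are Uptown→Loc5, Midtown→Loc5, Downtown→Loc4; South Co.'s induced payoffs -8, 1, 3; outcome (Loc4, Downtown), payoffs (9, 3).
South Co. gets 3 moving first and 1 moving second, so South Co. prefers to move first.

first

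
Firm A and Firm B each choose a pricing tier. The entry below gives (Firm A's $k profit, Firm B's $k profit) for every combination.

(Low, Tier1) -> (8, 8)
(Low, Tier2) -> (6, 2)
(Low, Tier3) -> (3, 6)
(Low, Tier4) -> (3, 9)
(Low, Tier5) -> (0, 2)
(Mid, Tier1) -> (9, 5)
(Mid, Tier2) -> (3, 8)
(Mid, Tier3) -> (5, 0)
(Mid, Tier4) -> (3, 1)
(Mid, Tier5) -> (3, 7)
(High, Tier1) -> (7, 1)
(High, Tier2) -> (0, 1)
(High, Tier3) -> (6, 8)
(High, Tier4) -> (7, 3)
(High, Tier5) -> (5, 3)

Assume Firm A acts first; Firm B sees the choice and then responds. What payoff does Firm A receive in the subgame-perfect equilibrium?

Firm B best-responds to each possible Firm A move:
- Low → Firm B plays Tier4 (best of 8, 2, 6, 9, 2); Firm A gets 3.
- Mid → Firm B plays Tier2 (best of 5, 8, 0, 1, 7); Firm A gets 3.
- High → Firm B plays Tier3 (best of 1, 1, 8, 3, 3); Firm A gets 6.
Firm A's induced payoffs are 3, 3, 6, so Firm A commits to High. Subgame-perfect outcome: (High, Tier3) with payoffs (6, 8).

6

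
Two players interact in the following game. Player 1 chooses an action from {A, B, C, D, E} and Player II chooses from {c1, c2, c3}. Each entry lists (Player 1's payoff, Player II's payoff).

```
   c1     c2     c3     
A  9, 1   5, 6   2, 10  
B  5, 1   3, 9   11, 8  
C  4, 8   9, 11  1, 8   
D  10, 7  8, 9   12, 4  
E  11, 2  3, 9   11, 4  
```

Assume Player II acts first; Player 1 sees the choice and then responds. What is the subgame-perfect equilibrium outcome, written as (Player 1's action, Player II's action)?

(C, c2)

Backward induction with Player II moving first.
- c1 → Player 1 plays E (best of 9, 5, 4, 10, 11); Player II gets 2.
- c2 → Player 1 plays C (best of 5, 3, 9, 8, 3); Player II gets 11.
- c3 → Player 1 plays D (best of 2, 11, 1, 12, 11); Player II gets 4.
Player II's induced payoffs are 2, 11, 4, so Player II commits to c2. Subgame-perfect outcome: (C, c2) with payoffs (9, 11).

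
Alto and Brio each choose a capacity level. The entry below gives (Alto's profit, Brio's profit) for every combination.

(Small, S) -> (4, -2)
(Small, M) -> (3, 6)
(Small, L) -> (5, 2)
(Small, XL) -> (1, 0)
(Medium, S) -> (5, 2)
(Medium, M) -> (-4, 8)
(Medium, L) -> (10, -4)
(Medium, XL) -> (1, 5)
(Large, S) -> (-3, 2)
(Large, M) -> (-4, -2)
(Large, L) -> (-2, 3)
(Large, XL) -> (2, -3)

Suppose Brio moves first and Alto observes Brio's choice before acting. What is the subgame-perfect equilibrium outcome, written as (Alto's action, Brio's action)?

Alto best-responds to each possible Brio move:
- S: BR = Medium, leader payoff 2.
- M: BR = Small, leader payoff 6.
- L: BR = Medium, leader payoff -4.
- XL: BR = Large, leader payoff -3.
Brio's induced payoffs are 2, 6, -4, -3, so Brio commits to M. Subgame-perfect outcome: (Small, M) with payoffs (3, 6).

(Small, M)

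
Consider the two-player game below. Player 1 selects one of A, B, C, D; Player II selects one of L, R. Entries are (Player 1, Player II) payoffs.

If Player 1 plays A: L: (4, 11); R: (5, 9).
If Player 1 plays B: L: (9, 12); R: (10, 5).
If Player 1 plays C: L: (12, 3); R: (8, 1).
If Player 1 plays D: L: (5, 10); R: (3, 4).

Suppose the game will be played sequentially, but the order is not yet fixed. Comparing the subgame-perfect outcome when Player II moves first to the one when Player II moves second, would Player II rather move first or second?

If Player 1 leads: Player II's best replies are A→L, B→L, C→L, D→L; Player 1's induced payoffs 4, 9, 12, 5; outcome (C, L), payoffs (12, 3).
If Player II leads: Player 1's best replies are L→C, R→B; Player II's induced payoffs 3, 5; outcome (B, R), payoffs (10, 5).
Player II gets 5 moving first and 3 moving second, so Player II prefers to move first.

first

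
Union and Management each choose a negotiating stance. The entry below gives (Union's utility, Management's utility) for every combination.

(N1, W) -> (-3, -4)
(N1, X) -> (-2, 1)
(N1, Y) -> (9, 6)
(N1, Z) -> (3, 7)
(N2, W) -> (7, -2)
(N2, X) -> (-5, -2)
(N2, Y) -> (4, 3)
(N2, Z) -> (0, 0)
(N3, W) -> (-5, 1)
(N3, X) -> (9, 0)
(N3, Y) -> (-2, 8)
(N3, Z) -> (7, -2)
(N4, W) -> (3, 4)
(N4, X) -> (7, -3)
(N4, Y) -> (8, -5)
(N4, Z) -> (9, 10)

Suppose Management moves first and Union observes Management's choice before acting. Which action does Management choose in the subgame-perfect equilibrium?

Backward induction with Management moving first.
- W → Union plays N2 (best of -3, 7, -5, 3); Management gets -2.
- X → Union plays N3 (best of -2, -5, 9, 7); Management gets 0.
- Y → Union plays N1 (best of 9, 4, -2, 8); Management gets 6.
- Z → Union plays N4 (best of 3, 0, 7, 9); Management gets 10.
Among -2, 0, 6, 10, the best is 10 at Z. Subgame-perfect outcome: (N4, Z) with payoffs (9, 10).

Z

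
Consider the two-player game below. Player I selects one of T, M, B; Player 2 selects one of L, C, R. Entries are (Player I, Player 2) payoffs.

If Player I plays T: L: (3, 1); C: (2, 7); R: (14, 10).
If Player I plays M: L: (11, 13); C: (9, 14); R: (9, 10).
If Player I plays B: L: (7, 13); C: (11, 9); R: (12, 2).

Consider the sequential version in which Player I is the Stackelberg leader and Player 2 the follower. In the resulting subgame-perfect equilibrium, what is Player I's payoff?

14

Player 2 best-responds to each possible Player I move:
- T: Player 2 compares 1, 7, 10 and picks R; Player I would get 14.
- M: Player 2 compares 13, 14, 10 and picks C; Player I would get 9.
- B: Player 2 compares 13, 9, 2 and picks L; Player I would get 7.
Player I's induced payoffs are 14, 9, 7, so Player I commits to T. Subgame-perfect outcome: (T, R) with payoffs (14, 10).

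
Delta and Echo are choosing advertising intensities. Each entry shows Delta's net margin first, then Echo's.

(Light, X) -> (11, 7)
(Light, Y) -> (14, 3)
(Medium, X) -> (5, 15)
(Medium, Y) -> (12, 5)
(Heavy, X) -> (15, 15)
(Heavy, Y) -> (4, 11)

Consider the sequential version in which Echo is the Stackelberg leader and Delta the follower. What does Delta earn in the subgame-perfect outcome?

15

Backward induction with Echo moving first.
- X → Delta plays Heavy (best of 11, 5, 15); Echo gets 15.
- Y → Delta plays Light (best of 14, 12, 4); Echo gets 3.
Maximizing over 15, 3, Echo chooses X. Subgame-perfect outcome: (Heavy, X) with payoffs (15, 15).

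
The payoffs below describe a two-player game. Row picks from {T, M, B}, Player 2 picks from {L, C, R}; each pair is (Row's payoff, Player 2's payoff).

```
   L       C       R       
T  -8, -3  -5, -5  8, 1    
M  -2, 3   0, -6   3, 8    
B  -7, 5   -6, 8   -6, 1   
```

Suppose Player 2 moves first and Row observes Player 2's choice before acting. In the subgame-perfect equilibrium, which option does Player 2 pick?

Row best-responds to each possible Player 2 move:
- L → Row plays M (best of -8, -2, -7); Player 2 gets 3.
- C → Row plays M (best of -5, 0, -6); Player 2 gets -6.
- R → Row plays T (best of 8, 3, -6); Player 2 gets 1.
Player 2's induced payoffs are 3, -6, 1, so Player 2 commits to L. Subgame-perfect outcome: (M, L) with payoffs (-2, 3).

L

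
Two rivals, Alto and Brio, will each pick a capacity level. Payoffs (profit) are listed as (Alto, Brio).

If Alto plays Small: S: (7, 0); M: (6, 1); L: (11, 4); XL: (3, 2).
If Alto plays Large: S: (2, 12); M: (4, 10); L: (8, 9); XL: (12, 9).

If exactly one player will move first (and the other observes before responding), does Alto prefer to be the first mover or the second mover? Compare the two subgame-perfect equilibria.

If Alto leads: Brio's best replies are Small→L, Large→S; Alto's induced payoffs 11, 2; outcome (Small, L), payoffs (11, 4).
If Brio leads: Alto's best replies are S→Small, M→Small, L→Small, XL→Large; Brio's induced payoffs 0, 1, 4, 9; outcome (Large, XL), payoffs (12, 9).
Alto gets 11 moving first and 12 moving second, so Alto prefers to move second.

second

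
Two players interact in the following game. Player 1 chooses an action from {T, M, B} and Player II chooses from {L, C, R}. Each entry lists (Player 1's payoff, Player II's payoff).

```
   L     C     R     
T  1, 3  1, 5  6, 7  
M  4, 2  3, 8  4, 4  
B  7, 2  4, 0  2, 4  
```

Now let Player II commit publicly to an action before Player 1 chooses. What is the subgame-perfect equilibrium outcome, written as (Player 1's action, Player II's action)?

(T, R)

Solve by backward induction (Player II leads).
- L: Player 1 compares 1, 4, 7 and picks B; Player II would get 2.
- C: Player 1 compares 1, 3, 4 and picks B; Player II would get 0.
- R: Player 1 compares 6, 4, 2 and picks T; Player II would get 7.
Player II's induced payoffs are 2, 0, 7, so Player II commits to R. Subgame-perfect outcome: (T, R) with payoffs (6, 7).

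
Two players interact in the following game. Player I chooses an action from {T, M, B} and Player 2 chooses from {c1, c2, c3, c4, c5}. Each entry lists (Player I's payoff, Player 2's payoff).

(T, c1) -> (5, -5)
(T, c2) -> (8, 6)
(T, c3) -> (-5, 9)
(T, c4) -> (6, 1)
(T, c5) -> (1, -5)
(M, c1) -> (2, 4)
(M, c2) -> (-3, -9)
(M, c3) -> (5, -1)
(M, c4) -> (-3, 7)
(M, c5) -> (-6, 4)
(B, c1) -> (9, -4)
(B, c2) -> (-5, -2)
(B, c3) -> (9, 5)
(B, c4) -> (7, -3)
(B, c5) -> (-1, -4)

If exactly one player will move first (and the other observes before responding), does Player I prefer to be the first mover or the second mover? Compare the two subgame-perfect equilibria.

If Player I leads: Player 2's best replies are T→c3, M→c4, B→c3; Player I's induced payoffs -5, -3, 9; outcome (B, c3), payoffs (9, 5).
If Player 2 leads: Player I's best replies are c1→B, c2→T, c3→B, c4→B, c5→T; Player 2's induced payoffs -4, 6, 5, -3, -5; outcome (T, c2), payoffs (8, 6).
Player I gets 9 moving first and 8 moving second, so Player I prefers to move first.

first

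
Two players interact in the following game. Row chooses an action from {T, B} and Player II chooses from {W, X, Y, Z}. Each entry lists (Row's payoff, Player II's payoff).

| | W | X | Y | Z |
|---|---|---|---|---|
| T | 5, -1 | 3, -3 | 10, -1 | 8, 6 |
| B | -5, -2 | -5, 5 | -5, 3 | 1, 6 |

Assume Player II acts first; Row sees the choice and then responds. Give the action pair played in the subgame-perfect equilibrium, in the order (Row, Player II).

(T, Z)

Work backward from Row's decision.
- W: BR = T, leader payoff -1.
- X: BR = T, leader payoff -3.
- Y: BR = T, leader payoff -1.
- Z: BR = T, leader payoff 6.
Maximizing over -1, -3, -1, 6, Player II chooses Z. Subgame-perfect outcome: (T, Z) with payoffs (8, 6).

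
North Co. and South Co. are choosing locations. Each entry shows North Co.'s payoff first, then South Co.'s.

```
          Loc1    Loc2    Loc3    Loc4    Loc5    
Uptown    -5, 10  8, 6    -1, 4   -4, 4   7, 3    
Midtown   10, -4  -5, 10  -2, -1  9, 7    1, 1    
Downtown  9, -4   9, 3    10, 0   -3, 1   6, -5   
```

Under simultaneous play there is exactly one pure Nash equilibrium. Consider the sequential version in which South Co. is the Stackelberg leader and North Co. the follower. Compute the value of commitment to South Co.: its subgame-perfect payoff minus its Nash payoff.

4

Solve by backward induction (South Co. leads).
- Loc1 → North Co. plays Midtown (best of -5, 10, 9); South Co. gets -4.
- Loc2 → North Co. plays Downtown (best of 8, -5, 9); South Co. gets 3.
- Loc3 → North Co. plays Downtown (best of -1, -2, 10); South Co. gets 0.
- Loc4 → North Co. plays Midtown (best of -4, 9, -3); South Co. gets 7.
- Loc5 → North Co. plays Uptown (best of 7, 1, 6); South Co. gets 3.
Maximizing over -4, 3, 0, 7, 3, South Co. chooses Loc4. Subgame-perfect outcome: (Midtown, Loc4) with payoffs (9, 7).
Now find the simultaneous Nash equilibrium.
North Co.'s best replies: Loc1→Midtown; Loc2→Downtown; Loc3→Downtown; Loc4→Midtown; Loc5→Uptown.
South Co.'s best replies: Uptown→Loc1; Midtown→Loc2; Downtown→Loc2.
The unique mutual best reply is (Downtown, Loc2), giving (9, 3).
South Co.'s commitment gain: 7 − 3 = 4.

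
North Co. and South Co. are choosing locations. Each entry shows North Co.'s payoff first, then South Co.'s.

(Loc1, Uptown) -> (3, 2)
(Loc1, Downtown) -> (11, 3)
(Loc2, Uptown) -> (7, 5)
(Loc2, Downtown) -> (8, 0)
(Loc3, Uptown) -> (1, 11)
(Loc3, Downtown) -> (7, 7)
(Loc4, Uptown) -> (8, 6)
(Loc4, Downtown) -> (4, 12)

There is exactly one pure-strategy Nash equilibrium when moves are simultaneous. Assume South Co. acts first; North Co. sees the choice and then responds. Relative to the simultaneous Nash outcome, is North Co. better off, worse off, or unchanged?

worse off

Solve by backward induction (South Co. leads).
- Uptown → North Co. plays Loc4 (best of 3, 7, 1, 8); South Co. gets 6.
- Downtown → North Co. plays Loc1 (best of 11, 8, 7, 4); South Co. gets 3.
South Co.'s induced payoffs are 6, 3, so South Co. commits to Uptown. Subgame-perfect outcome: (Loc4, Uptown) with payoffs (8, 6).
Under simultaneous play:
North Co.'s best replies: Uptown→Loc4; Downtown→Loc1.
South Co.'s best replies: Loc1→Downtown; Loc2→Uptown; Loc3→Uptown; Loc4→Downtown.
Only (Loc1, Downtown) has each player best-responding; Nash payoffs (11, 3).
North Co. earns 8 sequentially versus 11 at the Nash outcome: worse off.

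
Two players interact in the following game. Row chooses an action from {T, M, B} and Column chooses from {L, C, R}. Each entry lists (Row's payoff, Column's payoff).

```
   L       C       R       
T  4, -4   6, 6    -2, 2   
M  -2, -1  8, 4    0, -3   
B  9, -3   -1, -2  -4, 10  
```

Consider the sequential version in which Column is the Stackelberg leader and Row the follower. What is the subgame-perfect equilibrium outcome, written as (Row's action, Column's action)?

(M, C)

Solve by backward induction (Column leads).
- L: BR = B, leader payoff -3.
- C: BR = M, leader payoff 4.
- R: BR = M, leader payoff -3.
Among -3, 4, -3, the best is 4 at C. Subgame-perfect outcome: (M, C) with payoffs (8, 4).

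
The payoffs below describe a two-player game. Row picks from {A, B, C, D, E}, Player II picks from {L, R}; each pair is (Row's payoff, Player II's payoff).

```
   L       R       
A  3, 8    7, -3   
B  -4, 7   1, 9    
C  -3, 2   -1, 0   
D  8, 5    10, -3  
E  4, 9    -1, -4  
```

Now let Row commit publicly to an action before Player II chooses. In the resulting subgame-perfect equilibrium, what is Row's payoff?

Player II best-responds to each possible Row move:
- A: BR = L, leader payoff 3.
- B: BR = R, leader payoff 1.
- C: BR = L, leader payoff -3.
- D: BR = L, leader payoff 8.
- E: BR = L, leader payoff 4.
Row's induced payoffs are 3, 1, -3, 8, 4, so Row commits to D. Subgame-perfect outcome: (D, L) with payoffs (8, 5).

8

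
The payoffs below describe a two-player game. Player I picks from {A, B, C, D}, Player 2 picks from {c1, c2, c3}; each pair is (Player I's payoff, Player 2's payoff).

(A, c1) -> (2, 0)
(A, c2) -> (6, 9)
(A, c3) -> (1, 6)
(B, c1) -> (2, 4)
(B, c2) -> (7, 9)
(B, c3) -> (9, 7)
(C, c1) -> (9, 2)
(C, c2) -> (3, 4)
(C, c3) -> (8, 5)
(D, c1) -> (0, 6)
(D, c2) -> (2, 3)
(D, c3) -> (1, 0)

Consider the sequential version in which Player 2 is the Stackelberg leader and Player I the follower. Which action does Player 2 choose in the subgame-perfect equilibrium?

Solve by backward induction (Player 2 leads).
- c1: BR = C, leader payoff 2.
- c2: BR = B, leader payoff 9.
- c3: BR = B, leader payoff 7.
Maximizing over 2, 9, 7, Player 2 chooses c2. Subgame-perfect outcome: (B, c2) with payoffs (7, 9).

c2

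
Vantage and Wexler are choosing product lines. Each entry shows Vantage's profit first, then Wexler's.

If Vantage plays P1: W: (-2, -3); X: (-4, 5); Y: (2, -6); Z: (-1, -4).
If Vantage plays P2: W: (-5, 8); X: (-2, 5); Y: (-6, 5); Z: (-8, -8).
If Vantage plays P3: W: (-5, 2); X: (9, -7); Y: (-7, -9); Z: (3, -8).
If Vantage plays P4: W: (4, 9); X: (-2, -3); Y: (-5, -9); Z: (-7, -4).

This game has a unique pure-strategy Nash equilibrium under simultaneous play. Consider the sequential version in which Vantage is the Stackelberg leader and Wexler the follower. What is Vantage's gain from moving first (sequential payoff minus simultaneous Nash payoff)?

0

Wexler best-responds to each possible Vantage move:
- P1: Wexler compares -3, 5, -6, -4 and picks X; Vantage would get -4.
- P2: Wexler compares 8, 5, 5, -8 and picks W; Vantage would get -5.
- P3: Wexler compares 2, -7, -9, -8 and picks W; Vantage would get -5.
- P4: Wexler compares 9, -3, -9, -4 and picks W; Vantage would get 4.
Vantage's induced payoffs are -4, -5, -5, 4, so Vantage commits to P4. Subgame-perfect outcome: (P4, W) with payoffs (4, 9).
Under simultaneous play:
Vantage's best replies: W→P4; X→P3; Y→P1; Z→P3.
Wexler's best replies: P1→X; P2→W; P3→W; P4→W.
Only (P4, W) has each player best-responding; Nash payoffs (4, 9).
Vantage's commitment gain: 4 − 4 = 0.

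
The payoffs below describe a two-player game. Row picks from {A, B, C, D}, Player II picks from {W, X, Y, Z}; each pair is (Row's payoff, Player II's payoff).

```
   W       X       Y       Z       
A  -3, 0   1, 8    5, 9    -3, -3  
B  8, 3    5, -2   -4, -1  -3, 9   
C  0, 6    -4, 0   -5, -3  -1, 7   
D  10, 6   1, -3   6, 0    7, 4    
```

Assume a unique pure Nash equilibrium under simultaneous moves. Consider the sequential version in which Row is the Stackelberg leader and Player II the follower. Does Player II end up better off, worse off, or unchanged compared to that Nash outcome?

Backward induction with Row moving first.
- A: Player II compares 0, 8, 9, -3 and picks Y; Row would get 5.
- B: Player II compares 3, -2, -1, 9 and picks Z; Row would get -3.
- C: Player II compares 6, 0, -3, 7 and picks Z; Row would get -1.
- D: Player II compares 6, -3, 0, 4 and picks W; Row would get 10.
Maximizing over 5, -3, -1, 10, Row chooses D. Subgame-perfect outcome: (D, W) with payoffs (10, 6).
Under simultaneous play:
Row's best replies: W→D; X→B; Y→D; Z→D.
Player II's best replies: A→Y; B→Z; C→Z; D→W.
Only (D, W) has each player best-responding; Nash payoffs (10, 6).
Player II earns 6 sequentially versus 6 at the Nash outcome: unchanged.

unchanged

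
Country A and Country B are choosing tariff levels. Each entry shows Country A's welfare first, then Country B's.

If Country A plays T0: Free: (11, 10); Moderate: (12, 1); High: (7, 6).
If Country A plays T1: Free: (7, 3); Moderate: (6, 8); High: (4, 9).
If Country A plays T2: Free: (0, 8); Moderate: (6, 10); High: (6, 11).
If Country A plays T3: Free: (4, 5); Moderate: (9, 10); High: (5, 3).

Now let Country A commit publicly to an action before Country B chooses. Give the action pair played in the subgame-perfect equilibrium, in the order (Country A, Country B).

(T0, Free)

Solve by backward induction (Country A leads).
- T0: BR = Free, leader payoff 11.
- T1: BR = High, leader payoff 4.
- T2: BR = High, leader payoff 6.
- T3: BR = Moderate, leader payoff 9.
Maximizing over 11, 4, 6, 9, Country A chooses T0. Subgame-perfect outcome: (T0, Free) with payoffs (11, 10).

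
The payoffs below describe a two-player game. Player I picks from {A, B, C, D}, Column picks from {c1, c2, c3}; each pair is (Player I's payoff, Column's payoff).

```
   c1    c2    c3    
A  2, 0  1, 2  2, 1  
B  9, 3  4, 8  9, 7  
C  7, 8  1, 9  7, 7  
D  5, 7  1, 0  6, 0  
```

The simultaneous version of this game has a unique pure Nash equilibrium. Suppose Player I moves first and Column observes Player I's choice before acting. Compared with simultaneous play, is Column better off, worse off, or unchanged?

worse off

Column best-responds to each possible Player I move:
- A: Column compares 0, 2, 1 and picks c2; Player I would get 1.
- B: Column compares 3, 8, 7 and picks c2; Player I would get 4.
- C: Column compares 8, 9, 7 and picks c2; Player I would get 1.
- D: Column compares 7, 0, 0 and picks c1; Player I would get 5.
Among 1, 4, 1, 5, the best is 5 at D. Subgame-perfect outcome: (D, c1) with payoffs (5, 7).
Now find the simultaneous Nash equilibrium.
Player I's best replies: c1→B; c2→B; c3→B.
Column's best replies: A→c2; B→c2; C→c2; D→c1.
Only (B, c2) has each player best-responding; Nash payoffs (4, 8).
Column earns 7 sequentially versus 8 at the Nash outcome: worse off.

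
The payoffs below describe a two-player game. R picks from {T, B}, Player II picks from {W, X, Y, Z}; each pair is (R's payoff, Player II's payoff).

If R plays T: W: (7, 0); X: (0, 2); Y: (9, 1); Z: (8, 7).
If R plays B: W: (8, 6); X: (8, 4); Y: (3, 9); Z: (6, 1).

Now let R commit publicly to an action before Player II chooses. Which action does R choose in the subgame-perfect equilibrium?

Work backward from Player II's decision.
- T: BR = Z, leader payoff 8.
- B: BR = Y, leader payoff 3.
Among 8, 3, the best is 8 at T. Subgame-perfect outcome: (T, Z) with payoffs (8, 7).

T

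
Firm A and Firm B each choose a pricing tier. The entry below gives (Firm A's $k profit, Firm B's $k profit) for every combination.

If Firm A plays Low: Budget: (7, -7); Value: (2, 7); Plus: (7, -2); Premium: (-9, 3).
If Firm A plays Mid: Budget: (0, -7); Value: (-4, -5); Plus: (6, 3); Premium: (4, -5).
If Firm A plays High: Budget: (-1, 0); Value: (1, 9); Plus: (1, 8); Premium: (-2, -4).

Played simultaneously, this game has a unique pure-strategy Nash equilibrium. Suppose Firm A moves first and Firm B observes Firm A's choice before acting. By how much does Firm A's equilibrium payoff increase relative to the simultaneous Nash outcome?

Backward induction with Firm A moving first.
- Low → Firm B plays Value (best of -7, 7, -2, 3); Firm A gets 2.
- Mid → Firm B plays Plus (best of -7, -5, 3, -5); Firm A gets 6.
- High → Firm B plays Value (best of 0, 9, 8, -4); Firm A gets 1.
Maximizing over 2, 6, 1, Firm A chooses Mid. Subgame-perfect outcome: (Mid, Plus) with payoffs (6, 3).
For the simultaneous game, intersect best replies.
Firm A's best replies: Budget→Low; Value→Low; Plus→Low; Premium→Mid.
Firm B's best replies: Low→Value; Mid→Plus; High→Value.
The unique mutual best reply is (Low, Value), giving (2, 7).
Firm A's commitment gain: 6 − 2 = 4.

4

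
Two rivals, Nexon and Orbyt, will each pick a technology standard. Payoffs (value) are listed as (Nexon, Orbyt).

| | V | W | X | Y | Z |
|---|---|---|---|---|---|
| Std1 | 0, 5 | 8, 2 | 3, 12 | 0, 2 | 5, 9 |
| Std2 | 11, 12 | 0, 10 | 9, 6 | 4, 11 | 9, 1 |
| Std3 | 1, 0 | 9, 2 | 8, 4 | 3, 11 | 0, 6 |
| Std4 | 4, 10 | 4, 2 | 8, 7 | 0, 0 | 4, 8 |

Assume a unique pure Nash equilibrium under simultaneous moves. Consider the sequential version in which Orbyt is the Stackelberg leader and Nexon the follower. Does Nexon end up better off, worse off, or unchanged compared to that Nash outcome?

unchanged

Nexon best-responds to each possible Orbyt move:
- V: Nexon compares 0, 11, 1, 4 and picks Std2; Orbyt would get 12.
- W: Nexon compares 8, 0, 9, 4 and picks Std3; Orbyt would get 2.
- X: Nexon compares 3, 9, 8, 8 and picks Std2; Orbyt would get 6.
- Y: Nexon compares 0, 4, 3, 0 and picks Std2; Orbyt would get 11.
- Z: Nexon compares 5, 9, 0, 4 and picks Std2; Orbyt would get 1.
Maximizing over 12, 2, 6, 11, 1, Orbyt chooses V. Subgame-perfect outcome: (Std2, V) with payoffs (11, 12).
Under simultaneous play:
Nexon's best replies: V→Std2; W→Std3; X→Std2; Y→Std2; Z→Std2.
Orbyt's best replies: Std1→X; Std2→V; Std3→Y; Std4→V.
The unique mutual best reply is (Std2, V), giving (11, 12).
Nexon earns 11 sequentially versus 11 at the Nash outcome: unchanged.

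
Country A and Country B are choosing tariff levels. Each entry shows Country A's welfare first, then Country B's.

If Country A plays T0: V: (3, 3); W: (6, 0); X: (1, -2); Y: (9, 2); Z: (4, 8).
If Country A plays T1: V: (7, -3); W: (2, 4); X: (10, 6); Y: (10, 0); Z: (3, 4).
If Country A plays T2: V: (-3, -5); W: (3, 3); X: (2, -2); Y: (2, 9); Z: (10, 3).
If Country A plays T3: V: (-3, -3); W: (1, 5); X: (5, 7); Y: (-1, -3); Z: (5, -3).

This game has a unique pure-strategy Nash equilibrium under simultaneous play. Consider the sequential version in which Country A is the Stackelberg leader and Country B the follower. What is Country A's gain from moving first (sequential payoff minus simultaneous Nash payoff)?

0

Work backward from Country B's decision.
- T0: Country B compares 3, 0, -2, 2, 8 and picks Z; Country A would get 4.
- T1: Country B compares -3, 4, 6, 0, 4 and picks X; Country A would get 10.
- T2: Country B compares -5, 3, -2, 9, 3 and picks Y; Country A would get 2.
- T3: Country B compares -3, 5, 7, -3, -3 and picks X; Country A would get 5.
Among 4, 10, 2, 5, the best is 10 at T1. Subgame-perfect outcome: (T1, X) with payoffs (10, 6).
Now find the simultaneous Nash equilibrium.
Country A's best replies: V→T1; W→T0; X→T1; Y→T1; Z→T2.
Country B's best replies: T0→Z; T1→X; T2→Y; T3→X.
The unique mutual best reply is (T1, X), giving (10, 6).
Country A's commitment gain: 10 − 10 = 0.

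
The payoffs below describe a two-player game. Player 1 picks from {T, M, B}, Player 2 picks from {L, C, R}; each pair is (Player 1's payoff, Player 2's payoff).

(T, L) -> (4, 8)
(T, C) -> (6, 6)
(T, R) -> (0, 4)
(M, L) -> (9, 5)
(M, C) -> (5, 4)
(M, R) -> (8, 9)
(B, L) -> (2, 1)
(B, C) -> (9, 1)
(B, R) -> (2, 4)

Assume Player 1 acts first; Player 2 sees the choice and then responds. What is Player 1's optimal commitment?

M

Work backward from Player 2's decision.
- T: Player 2 compares 8, 6, 4 and picks L; Player 1 would get 4.
- M: Player 2 compares 5, 4, 9 and picks R; Player 1 would get 8.
- B: Player 2 compares 1, 1, 4 and picks R; Player 1 would get 2.
Player 1's induced payoffs are 4, 8, 2, so Player 1 commits to M. Subgame-perfect outcome: (M, R) with payoffs (8, 9).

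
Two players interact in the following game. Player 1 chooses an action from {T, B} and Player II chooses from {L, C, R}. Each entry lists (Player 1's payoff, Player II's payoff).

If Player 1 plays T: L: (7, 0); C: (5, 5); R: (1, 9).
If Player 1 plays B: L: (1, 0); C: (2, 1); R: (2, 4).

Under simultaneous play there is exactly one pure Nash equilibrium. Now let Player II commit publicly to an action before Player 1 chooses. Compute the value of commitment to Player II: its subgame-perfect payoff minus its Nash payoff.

Work backward from Player 1's decision.
- L → Player 1 plays T (best of 7, 1); Player II gets 0.
- C → Player 1 plays T (best of 5, 2); Player II gets 5.
- R → Player 1 plays B (best of 1, 2); Player II gets 4.
Maximizing over 0, 5, 4, Player II chooses C. Subgame-perfect outcome: (T, C) with payoffs (5, 5).
Under simultaneous play:
Player 1's best replies: L→T; C→T; R→B.
Player II's best replies: T→R; B→R.
The unique mutual best reply is (B, R), giving (2, 4).
Player II's commitment gain: 5 − 4 = 1.

1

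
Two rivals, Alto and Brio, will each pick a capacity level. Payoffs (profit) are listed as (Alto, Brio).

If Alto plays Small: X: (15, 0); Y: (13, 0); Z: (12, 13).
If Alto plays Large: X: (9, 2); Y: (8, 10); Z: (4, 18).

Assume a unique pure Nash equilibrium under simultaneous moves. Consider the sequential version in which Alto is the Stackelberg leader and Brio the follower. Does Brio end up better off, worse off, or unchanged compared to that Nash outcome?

Brio best-responds to each possible Alto move:
- Small: Brio compares 0, 0, 13 and picks Z; Alto would get 12.
- Large: Brio compares 2, 10, 18 and picks Z; Alto would get 4.
Among 12, 4, the best is 12 at Small. Subgame-perfect outcome: (Small, Z) with payoffs (12, 13).
Now find the simultaneous Nash equilibrium.
Alto's best replies: X→Small; Y→Small; Z→Small.
Brio's best replies: Small→Z; Large→Z.
Only (Small, Z) has each player best-responding; Nash payoffs (12, 13).
Brio earns 13 sequentially versus 13 at the Nash outcome: unchanged.

unchanged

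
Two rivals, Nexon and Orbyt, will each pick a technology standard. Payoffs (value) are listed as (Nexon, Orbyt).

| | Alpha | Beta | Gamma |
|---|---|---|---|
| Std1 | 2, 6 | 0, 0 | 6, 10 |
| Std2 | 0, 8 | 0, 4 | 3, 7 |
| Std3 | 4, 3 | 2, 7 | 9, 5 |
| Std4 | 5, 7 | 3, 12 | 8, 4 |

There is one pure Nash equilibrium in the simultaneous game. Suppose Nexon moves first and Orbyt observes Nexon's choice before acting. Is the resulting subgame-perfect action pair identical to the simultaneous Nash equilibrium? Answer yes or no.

Backward induction with Nexon moving first.
- Std1: BR = Gamma, leader payoff 6.
- Std2: BR = Alpha, leader payoff 0.
- Std3: BR = Beta, leader payoff 2.
- Std4: BR = Beta, leader payoff 3.
Maximizing over 6, 0, 2, 3, Nexon chooses Std1. Subgame-perfect outcome: (Std1, Gamma) with payoffs (6, 10).
Under simultaneous play:
Nexon's best replies: Alpha→Std4; Beta→Std4; Gamma→Std3.
Orbyt's best replies: Std1→Gamma; Std2→Alpha; Std3→Beta; Std4→Beta.
The unique mutual best reply is (Std4, Beta), giving (3, 12).
Sequential outcome (Std1, Gamma) differs from the Nash profile (Std4, Beta).

no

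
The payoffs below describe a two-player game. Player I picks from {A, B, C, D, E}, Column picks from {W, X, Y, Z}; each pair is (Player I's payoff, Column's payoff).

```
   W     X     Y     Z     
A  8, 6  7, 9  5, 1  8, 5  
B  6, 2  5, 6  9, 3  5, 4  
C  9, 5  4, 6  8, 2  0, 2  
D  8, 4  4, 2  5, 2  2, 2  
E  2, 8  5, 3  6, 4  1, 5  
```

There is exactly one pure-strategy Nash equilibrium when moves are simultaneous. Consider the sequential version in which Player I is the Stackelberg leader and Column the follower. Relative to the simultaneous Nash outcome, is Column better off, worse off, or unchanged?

Column best-responds to each possible Player I move:
- A: BR = X, leader payoff 7.
- B: BR = X, leader payoff 5.
- C: BR = X, leader payoff 4.
- D: BR = W, leader payoff 8.
- E: BR = W, leader payoff 2.
Player I's induced payoffs are 7, 5, 4, 8, 2, so Player I commits to D. Subgame-perfect outcome: (D, W) with payoffs (8, 4).
For the simultaneous game, intersect best replies.
Player I's best replies: W→C; X→A; Y→B; Z→A.
Column's best replies: A→X; B→X; C→X; D→W; E→W.
The unique mutual best reply is (A, X), giving (7, 9).
Column earns 4 sequentially versus 9 at the Nash outcome: worse off.

worse off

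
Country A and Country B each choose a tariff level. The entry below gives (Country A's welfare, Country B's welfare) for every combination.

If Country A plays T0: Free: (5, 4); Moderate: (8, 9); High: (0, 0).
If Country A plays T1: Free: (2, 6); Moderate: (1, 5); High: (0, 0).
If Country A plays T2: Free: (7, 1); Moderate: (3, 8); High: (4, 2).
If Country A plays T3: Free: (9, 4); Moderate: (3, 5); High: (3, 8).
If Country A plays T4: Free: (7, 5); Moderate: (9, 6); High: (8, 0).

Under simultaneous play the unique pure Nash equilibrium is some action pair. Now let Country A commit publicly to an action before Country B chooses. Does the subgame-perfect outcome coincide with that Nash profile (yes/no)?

Country B best-responds to each possible Country A move:
- T0: Country B compares 4, 9, 0 and picks Moderate; Country A would get 8.
- T1: Country B compares 6, 5, 0 and picks Free; Country A would get 2.
- T2: Country B compares 1, 8, 2 and picks Moderate; Country A would get 3.
- T3: Country B compares 4, 5, 8 and picks High; Country A would get 3.
- T4: Country B compares 5, 6, 0 and picks Moderate; Country A would get 9.
Country A's induced payoffs are 8, 2, 3, 3, 9, so Country A commits to T4. Subgame-perfect outcome: (T4, Moderate) with payoffs (9, 6).
For the simultaneous game, intersect best replies.
Country A's best replies: Free→T3; Moderate→T4; High→T4.
Country B's best replies: T0→Moderate; T1→Free; T2→Moderate; T3→High; T4→Moderate.
The unique mutual best reply is (T4, Moderate), giving (9, 6).
Sequential outcome (T4, Moderate) coincides with the Nash profile (T4, Moderate).

yes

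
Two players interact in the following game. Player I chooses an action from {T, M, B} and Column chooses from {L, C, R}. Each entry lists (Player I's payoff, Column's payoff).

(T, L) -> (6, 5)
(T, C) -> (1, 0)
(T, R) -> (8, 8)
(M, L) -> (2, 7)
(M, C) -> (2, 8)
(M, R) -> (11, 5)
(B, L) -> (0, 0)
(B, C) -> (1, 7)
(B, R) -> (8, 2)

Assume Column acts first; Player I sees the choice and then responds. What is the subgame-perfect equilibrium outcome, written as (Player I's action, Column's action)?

(M, C)

Work backward from Player I's decision.
- L → Player I plays T (best of 6, 2, 0); Column gets 5.
- C → Player I plays M (best of 1, 2, 1); Column gets 8.
- R → Player I plays M (best of 8, 11, 8); Column gets 5.
Column's induced payoffs are 5, 8, 5, so Column commits to C. Subgame-perfect outcome: (M, C) with payoffs (2, 8).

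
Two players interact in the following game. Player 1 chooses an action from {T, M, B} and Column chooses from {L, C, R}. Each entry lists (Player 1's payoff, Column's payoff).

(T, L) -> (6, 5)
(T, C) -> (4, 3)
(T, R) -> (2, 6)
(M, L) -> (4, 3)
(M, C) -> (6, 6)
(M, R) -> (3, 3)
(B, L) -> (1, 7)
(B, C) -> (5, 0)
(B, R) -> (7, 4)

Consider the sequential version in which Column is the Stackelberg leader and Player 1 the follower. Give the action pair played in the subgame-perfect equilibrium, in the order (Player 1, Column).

(M, C)

Work backward from Player 1's decision.
- L: Player 1 compares 6, 4, 1 and picks T; Column would get 5.
- C: Player 1 compares 4, 6, 5 and picks M; Column would get 6.
- R: Player 1 compares 2, 3, 7 and picks B; Column would get 4.
Column's induced payoffs are 5, 6, 4, so Column commits to C. Subgame-perfect outcome: (M, C) with payoffs (6, 6).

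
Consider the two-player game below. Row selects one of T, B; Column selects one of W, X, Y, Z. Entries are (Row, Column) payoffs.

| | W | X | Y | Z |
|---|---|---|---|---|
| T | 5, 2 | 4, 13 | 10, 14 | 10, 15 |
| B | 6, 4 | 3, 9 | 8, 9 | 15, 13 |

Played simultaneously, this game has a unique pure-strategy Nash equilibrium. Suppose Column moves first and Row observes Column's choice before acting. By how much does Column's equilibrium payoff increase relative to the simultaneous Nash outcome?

1

Backward induction with Column moving first.
- W: BR = B, leader payoff 4.
- X: BR = T, leader payoff 13.
- Y: BR = T, leader payoff 14.
- Z: BR = B, leader payoff 13.
Maximizing over 4, 13, 14, 13, Column chooses Y. Subgame-perfect outcome: (T, Y) with payoffs (10, 14).
Under simultaneous play:
Row's best replies: W→B; X→T; Y→T; Z→B.
Column's best replies: T→Z; B→Z.
The unique mutual best reply is (B, Z), giving (15, 13).
Column's commitment gain: 14 − 13 = 1.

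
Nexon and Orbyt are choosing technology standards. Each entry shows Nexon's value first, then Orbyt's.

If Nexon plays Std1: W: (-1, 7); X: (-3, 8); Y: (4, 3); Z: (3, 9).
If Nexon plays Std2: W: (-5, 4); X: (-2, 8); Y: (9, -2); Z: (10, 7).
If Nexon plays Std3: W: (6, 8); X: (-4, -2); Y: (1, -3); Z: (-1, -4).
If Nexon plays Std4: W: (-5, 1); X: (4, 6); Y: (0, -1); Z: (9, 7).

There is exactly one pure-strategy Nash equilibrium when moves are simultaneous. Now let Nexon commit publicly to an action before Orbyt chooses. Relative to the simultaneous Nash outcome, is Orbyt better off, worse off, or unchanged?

worse off

Solve by backward induction (Nexon leads).
- Std1 → Orbyt plays Z (best of 7, 8, 3, 9); Nexon gets 3.
- Std2 → Orbyt plays X (best of 4, 8, -2, 7); Nexon gets -2.
- Std3 → Orbyt plays W (best of 8, -2, -3, -4); Nexon gets 6.
- Std4 → Orbyt plays Z (best of 1, 6, -1, 7); Nexon gets 9.
Among 3, -2, 6, 9, the best is 9 at Std4. Subgame-perfect outcome: (Std4, Z) with payoffs (9, 7).
Under simultaneous play:
Nexon's best replies: W→Std3; X→Std4; Y→Std2; Z→Std2.
Orbyt's best replies: Std1→Z; Std2→X; Std3→W; Std4→Z.
The unique mutual best reply is (Std3, W), giving (6, 8).
Orbyt earns 7 sequentially versus 8 at the Nash outcome: worse off.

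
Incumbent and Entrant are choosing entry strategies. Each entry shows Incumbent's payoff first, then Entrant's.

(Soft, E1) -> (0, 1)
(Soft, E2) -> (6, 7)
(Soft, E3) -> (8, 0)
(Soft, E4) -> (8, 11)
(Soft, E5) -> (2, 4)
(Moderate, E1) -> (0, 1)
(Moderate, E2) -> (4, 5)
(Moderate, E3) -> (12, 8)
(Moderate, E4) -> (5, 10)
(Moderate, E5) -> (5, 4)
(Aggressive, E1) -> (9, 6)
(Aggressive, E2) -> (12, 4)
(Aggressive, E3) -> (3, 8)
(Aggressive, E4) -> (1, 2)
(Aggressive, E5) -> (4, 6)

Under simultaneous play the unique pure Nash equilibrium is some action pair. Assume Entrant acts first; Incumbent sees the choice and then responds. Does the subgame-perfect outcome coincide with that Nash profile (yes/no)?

Solve by backward induction (Entrant leads).
- E1: BR = Aggressive, leader payoff 6.
- E2: BR = Aggressive, leader payoff 4.
- E3: BR = Moderate, leader payoff 8.
- E4: BR = Soft, leader payoff 11.
- E5: BR = Moderate, leader payoff 4.
Maximizing over 6, 4, 8, 11, 4, Entrant chooses E4. Subgame-perfect outcome: (Soft, E4) with payoffs (8, 11).
Now find the simultaneous Nash equilibrium.
Incumbent's best replies: E1→Aggressive; E2→Aggressive; E3→Moderate; E4→Soft; E5→Moderate.
Entrant's best replies: Soft→E4; Moderate→E4; Aggressive→E3.
Only (Soft, E4) has each player best-responding; Nash payoffs (8, 11).
Sequential outcome (Soft, E4) coincides with the Nash profile (Soft, E4).

yes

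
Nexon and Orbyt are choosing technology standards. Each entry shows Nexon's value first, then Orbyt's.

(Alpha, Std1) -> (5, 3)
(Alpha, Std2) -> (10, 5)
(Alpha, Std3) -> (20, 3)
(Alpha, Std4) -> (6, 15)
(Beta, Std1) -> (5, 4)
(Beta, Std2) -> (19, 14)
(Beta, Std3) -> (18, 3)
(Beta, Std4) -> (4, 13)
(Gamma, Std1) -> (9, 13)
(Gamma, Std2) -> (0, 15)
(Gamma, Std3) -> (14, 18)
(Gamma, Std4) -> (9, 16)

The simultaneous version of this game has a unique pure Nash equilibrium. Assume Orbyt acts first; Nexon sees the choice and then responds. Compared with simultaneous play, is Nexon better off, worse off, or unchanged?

Nexon best-responds to each possible Orbyt move:
- Std1 → Nexon plays Gamma (best of 5, 5, 9); Orbyt gets 13.
- Std2 → Nexon plays Beta (best of 10, 19, 0); Orbyt gets 14.
- Std3 → Nexon plays Alpha (best of 20, 18, 14); Orbyt gets 3.
- Std4 → Nexon plays Gamma (best of 6, 4, 9); Orbyt gets 16.
Maximizing over 13, 14, 3, 16, Orbyt chooses Std4. Subgame-perfect outcome: (Gamma, Std4) with payoffs (9, 16).
For the simultaneous game, intersect best replies.
Nexon's best replies: Std1→Gamma; Std2→Beta; Std3→Alpha; Std4→Gamma.
Orbyt's best replies: Alpha→Std4; Beta→Std2; Gamma→Std3.
Only (Beta, Std2) has each player best-responding; Nash payoffs (19, 14).
Nexon earns 9 sequentially versus 19 at the Nash outcome: worse off.

worse off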